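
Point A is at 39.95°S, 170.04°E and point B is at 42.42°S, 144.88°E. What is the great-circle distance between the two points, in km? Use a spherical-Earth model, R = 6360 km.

Haversine: a = sin²(Δφ/2)+cos φ₁ cos φ₂ sin²(Δλ/2) = 0.02731;  σ = 2·atan2(√a,√(1−a))
σ = 19.025° → d = Rσ = 6360·0.33204 = 2112 km

2112 km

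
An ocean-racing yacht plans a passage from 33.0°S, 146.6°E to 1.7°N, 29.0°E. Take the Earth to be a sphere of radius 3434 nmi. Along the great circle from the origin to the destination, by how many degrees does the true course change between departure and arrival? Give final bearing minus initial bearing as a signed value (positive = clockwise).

+50.0°

Initial bearing θ₁ = atan2(sin Δλ cos φ₂, cos φ₁ sin φ₂ − sin φ₁ cos φ₂ cos Δλ) = 255.61°
Final bearing θ₂ = (initial bearing from the destination back to the start) + 180° = 305.64°
Δθ = θ₂ − θ₁ = +50.0°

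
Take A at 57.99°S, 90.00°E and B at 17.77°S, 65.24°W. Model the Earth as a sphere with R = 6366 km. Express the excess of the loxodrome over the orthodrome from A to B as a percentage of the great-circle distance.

Great circle: σ = 1.7717 rad → d_gc = Rσ = 11278.8 km
Rhumb: Δφ = +0.7020, Δλ = -2.7094, Δψ = +0.9336, q = Δφ/Δψ = 0.7519 → d_rh = R√(Δφ²+q²Δλ²) = 13717.4 km
Excess = (13717.4 − 11278.8) / 11278.8 = 2438.6 / 11278.8 = 21.62% ≈ 21.6%

21.6%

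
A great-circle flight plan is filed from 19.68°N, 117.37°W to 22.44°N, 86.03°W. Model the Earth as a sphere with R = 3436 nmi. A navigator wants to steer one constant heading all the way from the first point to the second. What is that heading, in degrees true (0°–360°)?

Δψ = ln[tan(π/4+φ₂/2)/tan(π/4+φ₁/2)] = +0.0516
Δλ = +0.5470 rad (taken the short way round)
course = atan2(Δλ, Δψ) = 84.61°

84.6°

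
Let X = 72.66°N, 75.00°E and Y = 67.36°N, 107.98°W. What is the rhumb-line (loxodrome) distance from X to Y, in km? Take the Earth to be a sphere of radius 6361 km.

Δψ = ln[tan(π/4+φ₂/2)/tan(π/4+φ₁/2)] = -0.2722;  Δφ = -0.0925 rad,  Δλ = +3.0896 rad
q = Δφ/Δψ = 0.3399
d = R·√(Δφ² + q²Δλ²) = 6361·1.05416 = 6706 km

6706 km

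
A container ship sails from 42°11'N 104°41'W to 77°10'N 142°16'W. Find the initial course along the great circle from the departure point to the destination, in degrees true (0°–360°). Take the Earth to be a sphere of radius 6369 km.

347.4°

θ = atan2( sin Δλ·cos φ₂ ,  cos φ₁ sin φ₂ − sin φ₁ cos φ₂ cos Δλ )
  = atan2(-0.1355, +0.6043) = 347.36°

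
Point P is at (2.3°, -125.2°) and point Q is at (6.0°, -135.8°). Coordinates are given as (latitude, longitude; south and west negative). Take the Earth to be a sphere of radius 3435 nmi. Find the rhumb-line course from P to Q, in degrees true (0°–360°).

289.3°

Meridional parts: M(φ₁)=+0.0402, M(φ₂)=+0.1049 → ΔM = +0.0648;  Δλ = -0.1850 rad
tan C = Δλ / ΔM = -2.8569 → C = 289.29°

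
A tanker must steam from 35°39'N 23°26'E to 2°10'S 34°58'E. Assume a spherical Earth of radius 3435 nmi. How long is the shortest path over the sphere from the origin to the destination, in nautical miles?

2358 nmi

cos σ = sin φ₁ sin φ₂ + cos φ₁ cos φ₂ cos Δλ
      = sin(35.65°)sin(-2.17°) + cos(35.65°)cos(-2.17°)cos(11.53°) = 0.7736
σ = 39.323° → d = Rσ = 3435·0.68632 = 2358 nmi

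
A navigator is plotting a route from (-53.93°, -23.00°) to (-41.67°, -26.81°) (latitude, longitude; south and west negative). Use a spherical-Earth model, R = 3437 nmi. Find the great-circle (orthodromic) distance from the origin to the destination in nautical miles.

751 nmi

cos σ = sin φ₁ sin φ₂ + cos φ₁ cos φ₂ cos Δλ
      = sin(-53.93°)sin(-41.67°) + cos(-53.93°)cos(-41.67°)cos(-3.81°) = 0.9762
σ = 12.520° → d = Rσ = 3437·0.21851 = 751 nmi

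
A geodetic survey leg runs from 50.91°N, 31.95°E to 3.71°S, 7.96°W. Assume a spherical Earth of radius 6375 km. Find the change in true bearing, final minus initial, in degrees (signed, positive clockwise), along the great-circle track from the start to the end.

-18.6°

Initial bearing θ₁ = atan2(sin Δλ cos φ₂, cos φ₁ sin φ₂ − sin φ₁ cos φ₂ cos Δλ) = 225.24°
Final bearing θ₂ = (initial bearing from the destination back to the start) + 180° = 206.66°
Δθ = θ₂ − θ₁ = -18.6°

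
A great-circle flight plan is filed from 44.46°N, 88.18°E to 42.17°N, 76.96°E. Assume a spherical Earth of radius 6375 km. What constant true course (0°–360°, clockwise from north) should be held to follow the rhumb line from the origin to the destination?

254.3°

Δψ = ln[tan(π/4+φ₂/2)/tan(π/4+φ₁/2)] = -0.0549
Δλ = -0.1958 rad (taken the short way round)
course = atan2(Δλ, Δψ) = 254.33°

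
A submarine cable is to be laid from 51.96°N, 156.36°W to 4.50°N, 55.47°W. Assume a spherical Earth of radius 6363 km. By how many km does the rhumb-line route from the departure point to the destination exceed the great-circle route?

Great circle: cos σ = sin φ₁ sin φ₂ + cos φ₁ cos φ₂ cos Δλ,  σ = 1.6251 rad → d_gc = 10340.4 km
Rhumb line: Δψ = -0.9864, q = Δφ/Δψ = 0.8397, d_rh = R√(Δφ²+q²Δλ²) = 10784.5 km
Excess = 10784.5 − 10340.4 = 444.1 ≈ 444 km

444 km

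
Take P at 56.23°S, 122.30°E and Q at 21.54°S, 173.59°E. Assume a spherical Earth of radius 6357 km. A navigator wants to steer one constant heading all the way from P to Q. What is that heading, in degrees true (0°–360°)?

Δψ = ln[tan(π/4+φ₂/2)/tan(π/4+φ₁/2)] = +0.8071
Δλ = +0.8952 rad (taken the short way round)
course = atan2(Δλ, Δψ) = 47.96°

48.0°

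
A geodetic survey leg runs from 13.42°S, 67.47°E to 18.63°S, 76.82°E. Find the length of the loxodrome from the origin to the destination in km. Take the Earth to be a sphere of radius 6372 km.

Δψ = ln[tan(π/4+φ₂/2)/tan(π/4+φ₁/2)] = -0.0946;  Δφ = -0.0909 rad,  Δλ = +0.1632 rad
q = Δφ/Δψ = 0.9608
d = R·√(Δφ² + q²Δλ²) = 6372·0.18125 = 1155 km

1155 km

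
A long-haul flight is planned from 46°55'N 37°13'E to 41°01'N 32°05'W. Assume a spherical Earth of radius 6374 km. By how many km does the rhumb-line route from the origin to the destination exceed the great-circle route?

175 km

Great circle: cos σ = sin φ₁ sin φ₂ + cos φ₁ cos φ₂ cos Δλ,  σ = 0.8480 rad → d_gc = 5405.1 km
Rhumb line: Δψ = -0.1433, q = Δφ/Δψ = 0.7188, d_rh = R√(Δφ²+q²Δλ²) = 5580.5 km
Excess = 5580.5 − 5405.1 = 175.4 ≈ 175 km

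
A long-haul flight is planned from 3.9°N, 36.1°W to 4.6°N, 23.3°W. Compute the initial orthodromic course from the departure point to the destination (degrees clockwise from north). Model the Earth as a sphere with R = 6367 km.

θ = atan2( sin Δλ·cos φ₂ ,  cos φ₁ sin φ₂ − sin φ₁ cos φ₂ cos Δλ )
  = atan2(+0.2208, +0.0139) = 86.40°

86.4°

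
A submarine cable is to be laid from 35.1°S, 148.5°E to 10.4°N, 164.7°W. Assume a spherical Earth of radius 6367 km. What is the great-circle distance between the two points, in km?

7050 km

cos σ = sin φ₁ sin φ₂ + cos φ₁ cos φ₂ cos Δλ
      = sin(-35.10°)sin(10.40°) + cos(-35.10°)cos(10.40°)cos(46.80°) = 0.4471
σ = 63.445° → d = Rσ = 6367·1.10732 = 7050 km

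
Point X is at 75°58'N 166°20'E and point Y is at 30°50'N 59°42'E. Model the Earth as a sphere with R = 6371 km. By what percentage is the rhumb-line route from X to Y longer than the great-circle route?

11.0%

Great circle: σ = 1.1178 rad → d_gc = Rσ = 7121.6 km
Rhumb: Δφ = -0.7877, Δλ = -1.8611, Δψ = -1.5287, q = Δφ/Δψ = 0.5153 → d_rh = R√(Δφ²+q²Δλ²) = 7906.6 km
Excess = (7906.6 − 7121.6) / 7121.6 = 785.0 / 7121.6 = 11.02% ≈ 11.0%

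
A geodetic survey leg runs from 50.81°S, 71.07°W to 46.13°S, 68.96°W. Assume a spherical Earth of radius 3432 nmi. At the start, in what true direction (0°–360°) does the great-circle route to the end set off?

17.4°

N = sin Δλ·cos φ₂ = +0.0255;  D = cos φ₁ sin φ₂ − sin φ₁ cos φ₂ cos Δλ = +0.0812
initial course = atan2(N, D) = 17.44°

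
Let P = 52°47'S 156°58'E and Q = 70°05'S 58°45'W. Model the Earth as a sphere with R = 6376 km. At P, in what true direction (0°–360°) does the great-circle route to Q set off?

θ = atan2( sin Δλ·cos φ₂ ,  cos φ₁ sin φ₂ − sin φ₁ cos φ₂ cos Δλ )
  = atan2(+0.1989, -0.7889) = 165.85°

165.9°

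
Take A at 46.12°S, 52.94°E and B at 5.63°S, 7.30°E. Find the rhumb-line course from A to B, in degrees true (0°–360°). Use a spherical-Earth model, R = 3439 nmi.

315.5°

Δψ = ln[tan(π/4+φ₂/2)/tan(π/4+φ₁/2)] = +0.8109
Δλ = -0.7966 rad (taken the short way round)
course = atan2(Δλ, Δψ) = 315.51°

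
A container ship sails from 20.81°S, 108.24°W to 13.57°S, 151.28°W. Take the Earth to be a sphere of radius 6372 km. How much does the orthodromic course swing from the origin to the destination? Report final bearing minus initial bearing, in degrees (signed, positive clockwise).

At departure: θ₁ = atan2(sin Δλ cos φ₂, cos φ₁ sin φ₂ − sin φ₁ cos φ₂ cos Δλ) = 272.85°
At arrival: θ₂ = atan2(sin Δλ cos φ₁, −cos φ₂ sin φ₁ + sin φ₂ cos φ₁ cos Δλ) = 286.18°
Δθ = θ₂ − θ₁ = +13.3°

+13.3°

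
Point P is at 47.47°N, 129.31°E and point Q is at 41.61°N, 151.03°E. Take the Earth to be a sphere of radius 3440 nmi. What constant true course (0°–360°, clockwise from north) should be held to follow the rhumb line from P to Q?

110.8°

Δψ = ln[tan(π/4+φ₂/2)/tan(π/4+φ₁/2)] = -0.1437
Δλ = +0.3791 rad (taken the short way round)
course = atan2(Δλ, Δψ) = 110.76°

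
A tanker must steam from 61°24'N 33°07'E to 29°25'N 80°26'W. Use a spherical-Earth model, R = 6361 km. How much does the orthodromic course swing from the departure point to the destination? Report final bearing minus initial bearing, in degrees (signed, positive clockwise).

-97.0°

At departure: θ₁ = atan2(sin Δλ cos φ₂, cos φ₁ sin φ₂ − sin φ₁ cos φ₂ cos Δλ) = 304.10°
At arrival: θ₂ = atan2(sin Δλ cos φ₁, −cos φ₂ sin φ₁ + sin φ₂ cos φ₁ cos Δλ) = 207.07°
Δθ = θ₂ − θ₁ = -97.0°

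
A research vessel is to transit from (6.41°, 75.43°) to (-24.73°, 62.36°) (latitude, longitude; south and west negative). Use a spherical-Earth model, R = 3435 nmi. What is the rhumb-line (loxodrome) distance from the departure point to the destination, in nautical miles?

2017 nmi

Δψ = ln[tan(π/4+φ₂/2)/tan(π/4+φ₁/2)] = -0.5578;  Δφ = -0.5435 rad,  Δλ = -0.2281 rad
q = Δφ/Δψ = 0.9744
d = R·√(Δφ² + q²Δλ²) = 3435·0.58719 = 2017 nmi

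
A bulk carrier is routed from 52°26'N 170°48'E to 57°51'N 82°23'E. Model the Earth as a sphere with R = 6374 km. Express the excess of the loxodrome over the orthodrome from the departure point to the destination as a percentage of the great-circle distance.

Great circle: σ = 0.8229 rad → d_gc = Rσ = 5245.5 km
Rhumb: Δφ = +0.0945, Δλ = -1.5432, Δψ = +0.1657, q = Δφ/Δψ = 0.5705 → d_rh = R√(Δφ²+q²Δλ²) = 5643.3 km
Excess = (5643.3 − 5245.5) / 5245.5 = 397.8 / 5245.5 = 7.58% ≈ 7.6%

7.6%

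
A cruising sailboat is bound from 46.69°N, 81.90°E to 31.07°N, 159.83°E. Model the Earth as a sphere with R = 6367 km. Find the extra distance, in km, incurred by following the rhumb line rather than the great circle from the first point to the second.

Great circle: cos σ = sin φ₁ sin φ₂ + cos φ₁ cos φ₂ cos Δλ,  σ = 1.0491 rad → d_gc = 6679.3 km
Rhumb line: Δψ = -0.3527, q = Δφ/Δψ = 0.7729, d_rh = R√(Δφ²+q²Δλ²) = 6914.5 km
Excess = 6914.5 − 6679.3 = 235.2 ≈ 235 km

235 km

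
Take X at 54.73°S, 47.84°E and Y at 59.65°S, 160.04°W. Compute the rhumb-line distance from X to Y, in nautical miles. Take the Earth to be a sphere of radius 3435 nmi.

Rhumb course C = atan2(Δλ, Δψ) with Δψ = ln[tan(π/4+φ₂/2)/tan(π/4+φ₁/2)] = -0.1588, Δλ = +2.6550 → C = 93.42°
d = R·|Δφ| / |cos C| = 3435·0.08587 / 0.05969 = 4942 nmi

4942 nmi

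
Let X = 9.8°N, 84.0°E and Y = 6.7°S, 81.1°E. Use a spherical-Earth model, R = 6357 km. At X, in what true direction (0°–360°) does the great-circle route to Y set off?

190.0°

θ = atan2( sin Δλ·cos φ₂ ,  cos φ₁ sin φ₂ − sin φ₁ cos φ₂ cos Δλ )
  = atan2(-0.0502, -0.2838) = 190.04°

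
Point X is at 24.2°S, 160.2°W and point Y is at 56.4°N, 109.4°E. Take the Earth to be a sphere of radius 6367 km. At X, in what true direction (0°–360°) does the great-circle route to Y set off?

323.9°

N = sin Δλ·cos φ₂ = -0.5534;  D = cos φ₁ sin φ₂ − sin φ₁ cos φ₂ cos Δλ = +0.7581
initial course = atan2(N, D) = 323.87°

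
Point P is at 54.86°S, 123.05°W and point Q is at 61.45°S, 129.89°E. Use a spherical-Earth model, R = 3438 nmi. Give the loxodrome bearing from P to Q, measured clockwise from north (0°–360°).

263.3°

Meridional parts: M(φ₁)=-1.1500, M(φ₂)=-1.3687 → ΔM = -0.2187;  Δλ = -1.8685 rad
tan C = Δλ / ΔM = +8.5424 → C = 263.32°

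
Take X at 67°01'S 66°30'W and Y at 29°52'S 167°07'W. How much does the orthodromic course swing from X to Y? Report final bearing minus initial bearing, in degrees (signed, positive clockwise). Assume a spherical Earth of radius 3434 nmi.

+87.1°

At departure: θ₁ = atan2(sin Δλ cos φ₂, cos φ₁ sin φ₂ − sin φ₁ cos φ₂ cos Δλ) = 248.16°
At arrival: θ₂ = atan2(sin Δλ cos φ₁, −cos φ₂ sin φ₁ + sin φ₂ cos φ₁ cos Δλ) = 335.29°
Δθ = θ₂ − θ₁ = +87.1°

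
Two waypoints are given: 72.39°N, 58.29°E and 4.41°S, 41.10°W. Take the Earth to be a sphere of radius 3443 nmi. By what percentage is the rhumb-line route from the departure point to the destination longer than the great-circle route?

6.1%

Great circle: σ = 1.6936 rad → d_gc = Rσ = 5831.1 nmi
Rhumb: Δφ = -1.3404, Δλ = -1.7347, Δψ = -1.9420, q = Δφ/Δψ = 0.6902 → d_rh = R√(Δφ²+q²Δλ²) = 6188.0 nmi
Excess = (6188.0 − 5831.1) / 5831.1 = 356.9 / 5831.1 = 6.12% ≈ 6.1%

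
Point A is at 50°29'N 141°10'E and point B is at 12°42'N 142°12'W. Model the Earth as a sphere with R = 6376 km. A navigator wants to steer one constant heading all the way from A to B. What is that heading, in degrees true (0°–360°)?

120.9°

Meridional parts: M(φ₁)=+1.0239, M(φ₂)=+0.2235 → ΔM = -0.8004;  Δλ = +1.3375 rad
tan C = Δλ / ΔM = -1.6711 → C = 120.90°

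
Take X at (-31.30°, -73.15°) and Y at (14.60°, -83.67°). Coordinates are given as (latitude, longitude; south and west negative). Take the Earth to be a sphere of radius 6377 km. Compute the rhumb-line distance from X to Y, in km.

5231 km

Rhumb course C = atan2(Δλ, Δψ) with Δψ = ln[tan(π/4+φ₂/2)/tan(π/4+φ₁/2)] = +0.8333, Δλ = -0.1836 → C = 347.57°
d = R·|Δφ| / |cos C| = 6377·0.80111 / 0.97658 = 5231 km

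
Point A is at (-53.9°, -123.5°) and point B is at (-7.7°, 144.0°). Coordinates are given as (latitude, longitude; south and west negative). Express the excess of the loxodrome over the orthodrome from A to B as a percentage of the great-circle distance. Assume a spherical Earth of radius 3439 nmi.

3.9%

Great circle: σ = 1.4879 rad → d_gc = Rσ = 5116.9 nmi
Rhumb: Δφ = +0.8063, Δλ = -1.6144, Δψ = +0.9864, q = Δφ/Δψ = 0.8174 → d_rh = R√(Δφ²+q²Δλ²) = 5318.6 nmi
Excess = (5318.6 − 5116.9) / 5116.9 = 201.7 / 5116.9 = 3.94% ≈ 3.9%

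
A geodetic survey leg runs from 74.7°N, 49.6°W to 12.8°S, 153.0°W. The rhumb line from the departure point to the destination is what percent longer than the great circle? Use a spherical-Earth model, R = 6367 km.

6.3%

Great circle: σ = 1.8476 rad → d_gc = Rσ = 11764.0 km
Rhumb: Δφ = -1.5272, Δλ = -1.8047, Δψ = -2.2328, q = Δφ/Δψ = 0.6840 → d_rh = R√(Δφ²+q²Δλ²) = 12502.3 km
Excess = (12502.3 − 11764.0) / 11764.0 = 738.3 / 11764.0 = 6.28% ≈ 6.3%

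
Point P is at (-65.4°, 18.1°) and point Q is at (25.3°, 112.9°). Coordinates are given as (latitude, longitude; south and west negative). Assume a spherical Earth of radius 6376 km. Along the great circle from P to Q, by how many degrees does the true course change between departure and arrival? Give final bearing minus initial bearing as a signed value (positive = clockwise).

-55.9°

Initial bearing θ₁ = atan2(sin Δλ cos φ₂, cos φ₁ sin φ₂ − sin φ₁ cos φ₂ cos Δλ) = 83.09°
Final bearing θ₂ = (initial bearing from the destination back to the start) + 180° = 27.20°
Δθ = θ₂ − θ₁ = -55.9°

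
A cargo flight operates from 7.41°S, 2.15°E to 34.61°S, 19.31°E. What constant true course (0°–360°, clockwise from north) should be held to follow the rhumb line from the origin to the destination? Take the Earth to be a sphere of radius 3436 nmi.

149.8°

Δψ = ln[tan(π/4+φ₂/2)/tan(π/4+φ₁/2)] = -0.5149
Δλ = +0.2995 rad (taken the short way round)
course = atan2(Δλ, Δψ) = 149.81°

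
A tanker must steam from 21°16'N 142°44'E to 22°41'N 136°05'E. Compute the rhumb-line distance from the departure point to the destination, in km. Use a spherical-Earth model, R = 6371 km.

704 km

Δψ = ln[tan(π/4+φ₂/2)/tan(π/4+φ₁/2)] = +0.0267;  Δφ = +0.0247 rad,  Δλ = -0.1161 rad
q = Δφ/Δψ = 0.9273
d = R·√(Δφ² + q²Δλ²) = 6371·0.11043 = 704 km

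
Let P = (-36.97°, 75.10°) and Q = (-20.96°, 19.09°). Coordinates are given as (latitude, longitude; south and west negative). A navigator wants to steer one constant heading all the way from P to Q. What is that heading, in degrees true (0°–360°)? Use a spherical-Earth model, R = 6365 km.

Δψ = ln[tan(π/4+φ₂/2)/tan(π/4+φ₁/2)] = +0.3211
Δλ = -0.9776 rad (taken the short way round)
course = atan2(Δλ, Δψ) = 288.18°

288.2°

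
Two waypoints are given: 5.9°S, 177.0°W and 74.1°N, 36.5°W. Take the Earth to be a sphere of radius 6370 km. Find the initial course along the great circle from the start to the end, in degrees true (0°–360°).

θ = atan2( sin Δλ·cos φ₂ ,  cos φ₁ sin φ₂ − sin φ₁ cos φ₂ cos Δλ )
  = atan2(+0.1743, +0.9349) = 10.56°

10.6°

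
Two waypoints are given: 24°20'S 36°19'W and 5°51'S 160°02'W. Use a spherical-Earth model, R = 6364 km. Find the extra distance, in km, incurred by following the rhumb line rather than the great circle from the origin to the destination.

313 km

Great circle: cos σ = sin φ₁ sin φ₂ + cos φ₁ cos φ₂ cos Δλ,  σ = 2.0501 rad → d_gc = 13046.71 km
Rhumb line: Δψ = +0.3358, q = Δφ/Δψ = 0.9607, d_rh = R√(Δφ²+q²Δλ²) = 13360.18 km
Excess = 13360.18 − 13046.71 = 313.47 ≈ 313 km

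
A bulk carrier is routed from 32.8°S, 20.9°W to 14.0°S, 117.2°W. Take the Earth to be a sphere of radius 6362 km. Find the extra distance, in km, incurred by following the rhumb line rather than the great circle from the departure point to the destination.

Great circle: cos σ = sin φ₁ sin φ₂ + cos φ₁ cos φ₂ cos Δλ,  σ = 1.5292 rad → d_gc = 9729.0 km
Rhumb line: Δψ = +0.3598, q = Δφ/Δψ = 0.9121, d_rh = R√(Δφ²+q²Δλ²) = 9973.6 km
Excess = 9973.6 − 9729.0 = 244.6 ≈ 245 km

245 km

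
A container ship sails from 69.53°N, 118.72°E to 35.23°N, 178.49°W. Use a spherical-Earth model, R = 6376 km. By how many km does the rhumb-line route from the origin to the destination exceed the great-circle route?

Great circle: cos σ = sin φ₁ sin φ₂ + cos φ₁ cos φ₂ cos Δλ,  σ = 0.8352 rad → d_gc = 5325.01 km
Rhumb line: Δψ = -1.0540, q = Δφ/Δψ = 0.5680, d_rh = R√(Δφ²+q²Δλ²) = 5506.47 km
Excess = 5506.47 − 5325.01 = 181.46 ≈ 181 km

181 km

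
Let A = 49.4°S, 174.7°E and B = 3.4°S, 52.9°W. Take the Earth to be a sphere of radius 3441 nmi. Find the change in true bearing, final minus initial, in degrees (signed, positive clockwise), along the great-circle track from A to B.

-95.2°

At departure: θ₁ = atan2(sin Δλ cos φ₂, cos φ₁ sin φ₂ − sin φ₁ cos φ₂ cos Δλ) = 126.71°
At arrival: θ₂ = atan2(sin Δλ cos φ₁, −cos φ₂ sin φ₁ + sin φ₂ cos φ₁ cos Δλ) = 31.51°
Δθ = θ₂ − θ₁ = -95.2°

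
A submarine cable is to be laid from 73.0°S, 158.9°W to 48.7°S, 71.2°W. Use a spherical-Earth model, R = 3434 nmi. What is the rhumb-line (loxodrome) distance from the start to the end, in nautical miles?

Δψ = ln[tan(π/4+φ₂/2)/tan(π/4+φ₁/2)] = +0.9249;  Δφ = +0.4241 rad,  Δλ = +1.5307 rad
q = Δφ/Δψ = 0.4585
d = R·√(Δφ² + q²Δλ²) = 3434·0.82005 = 2816 nmi

2816 nmi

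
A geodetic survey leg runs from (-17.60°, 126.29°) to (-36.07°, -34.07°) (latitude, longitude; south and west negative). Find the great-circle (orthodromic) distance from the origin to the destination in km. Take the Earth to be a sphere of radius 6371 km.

Haversine: a = sin²(Δφ/2)+cos φ₁ cos φ₂ sin²(Δλ/2) = 0.77381;  σ = 2·atan2(√a,√(1−a))
σ = 123.203° → d = Rσ = 6371·2.15030 = 13700 km

13700 km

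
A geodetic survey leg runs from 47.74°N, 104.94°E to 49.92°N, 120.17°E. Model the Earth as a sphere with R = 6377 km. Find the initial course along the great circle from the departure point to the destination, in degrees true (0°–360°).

72.1°

θ = atan2( sin Δλ·cos φ₂ ,  cos φ₁ sin φ₂ − sin φ₁ cos φ₂ cos Δλ )
  = atan2(+0.1691, +0.0548) = 72.06°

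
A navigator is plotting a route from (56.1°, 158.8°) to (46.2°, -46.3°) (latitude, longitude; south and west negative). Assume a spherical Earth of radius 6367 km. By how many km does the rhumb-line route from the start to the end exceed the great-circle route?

2403 km

Great circle: cos σ = sin φ₁ sin φ₂ + cos φ₁ cos φ₂ cos Δλ,  σ = 1.3186 rad → d_gc = 8395.8 km
Rhumb line: Δψ = -0.2769, q = Δφ/Δψ = 0.6241, d_rh = R√(Δφ²+q²Δλ²) = 10798.7 km
Excess = 10798.7 − 8395.8 = 2402.9 ≈ 2403 km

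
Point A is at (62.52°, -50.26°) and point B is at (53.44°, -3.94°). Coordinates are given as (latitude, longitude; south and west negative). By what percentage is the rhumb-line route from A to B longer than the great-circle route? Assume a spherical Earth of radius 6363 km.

Great circle: σ = 0.4454 rad → d_gc = Rσ = 2834.1 km
Rhumb: Δφ = -0.1585, Δλ = +0.8084, Δψ = -0.3008, q = Δφ/Δψ = 0.5268 → d_rh = R√(Δφ²+q²Δλ²) = 2891.5 km
Excess = (2891.5 − 2834.1) / 2834.1 = 57.4 / 2834.1 = 2.03% ≈ 2.0%

2.0%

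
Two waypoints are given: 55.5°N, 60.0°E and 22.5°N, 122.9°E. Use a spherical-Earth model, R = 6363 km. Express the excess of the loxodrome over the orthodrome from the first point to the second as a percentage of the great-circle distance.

Great circle: σ = 0.9839 rad → d_gc = Rσ = 6260.7 km
Rhumb: Δφ = -0.5760, Δλ = +1.0978, Δψ = -0.7663, q = Δφ/Δψ = 0.7516 → d_rh = R√(Δφ²+q²Δλ²) = 6402.6 km
Excess = (6402.6 − 6260.7) / 6260.7 = 141.9 / 6260.7 = 2.27% ≈ 2.3%

2.3%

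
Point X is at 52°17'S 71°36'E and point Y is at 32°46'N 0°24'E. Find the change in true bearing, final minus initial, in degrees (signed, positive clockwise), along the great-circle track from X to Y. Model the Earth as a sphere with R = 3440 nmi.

At departure: θ₁ = atan2(sin Δλ cos φ₂, cos φ₁ sin φ₂ − sin φ₁ cos φ₂ cos Δλ) = 304.42°
At arrival: θ₂ = atan2(sin Δλ cos φ₁, −cos φ₂ sin φ₁ + sin φ₂ cos φ₁ cos Δλ) = 323.12°
Δθ = θ₂ − θ₁ = +18.7°

+18.7°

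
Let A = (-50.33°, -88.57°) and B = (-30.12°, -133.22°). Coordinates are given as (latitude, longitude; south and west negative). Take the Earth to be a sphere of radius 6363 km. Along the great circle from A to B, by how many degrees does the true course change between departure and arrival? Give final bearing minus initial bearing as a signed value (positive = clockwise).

Initial bearing θ₁ = atan2(sin Δλ cos φ₂, cos φ₁ sin φ₂ − sin φ₁ cos φ₂ cos Δλ) = 284.16°
Final bearing θ₂ = (initial bearing from the destination back to the start) + 180° = 314.31°
Δθ = θ₂ − θ₁ = +30.2°

+30.2°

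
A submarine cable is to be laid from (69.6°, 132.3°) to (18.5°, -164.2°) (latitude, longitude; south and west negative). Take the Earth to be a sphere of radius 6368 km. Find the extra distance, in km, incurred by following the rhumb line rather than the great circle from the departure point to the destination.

204 km

Great circle: cos σ = sin φ₁ sin φ₂ + cos φ₁ cos φ₂ cos Δλ,  σ = 1.1097 rad → d_gc = 7066.8 km
Rhumb line: Δψ = -1.3865, q = Δφ/Δψ = 0.6432, d_rh = R√(Δφ²+q²Δλ²) = 7270.7 km
Excess = 7270.7 − 7066.8 = 203.9 ≈ 204 km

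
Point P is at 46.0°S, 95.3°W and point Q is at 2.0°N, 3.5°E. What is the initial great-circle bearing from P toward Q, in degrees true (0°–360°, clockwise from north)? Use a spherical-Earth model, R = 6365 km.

θ = atan2( sin Δλ·cos φ₂ ,  cos φ₁ sin φ₂ − sin φ₁ cos φ₂ cos Δλ )
  = atan2(+0.9876, -0.0857) = 94.96°

95.0°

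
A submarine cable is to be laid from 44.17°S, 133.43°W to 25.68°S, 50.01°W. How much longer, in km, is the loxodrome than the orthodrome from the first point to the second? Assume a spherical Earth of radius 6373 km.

Great circle: cos σ = sin φ₁ sin φ₂ + cos φ₁ cos φ₂ cos Δλ,  σ = 1.1853 rad → d_gc = 7553.88 km
Rhumb line: Δψ = +0.3970, q = Δφ/Δψ = 0.8128, d_rh = R√(Δφ²+q²Δλ²) = 7817.39 km
Excess = 7817.39 − 7553.88 = 263.51 ≈ 264 km

264 km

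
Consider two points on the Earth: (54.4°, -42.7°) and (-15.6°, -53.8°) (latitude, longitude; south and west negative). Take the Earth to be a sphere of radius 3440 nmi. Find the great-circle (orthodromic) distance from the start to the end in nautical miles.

Haversine: a = sin²(Δφ/2)+cos φ₁ cos φ₂ sin²(Δλ/2) = 0.33423;  σ = 2·atan2(√a,√(1−a))
σ = 70.638° → d = Rσ = 3440·1.23287 = 4241 nmi

4241 nmi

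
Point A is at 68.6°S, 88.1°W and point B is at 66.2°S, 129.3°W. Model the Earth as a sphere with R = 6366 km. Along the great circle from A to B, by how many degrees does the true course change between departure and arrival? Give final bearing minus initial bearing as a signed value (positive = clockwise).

+38.3°

Initial bearing θ₁ = atan2(sin Δλ cos φ₂, cos φ₁ sin φ₂ − sin φ₁ cos φ₂ cos Δλ) = 259.11°
Final bearing θ₂ = (initial bearing from the destination back to the start) + 180° = 297.39°
Δθ = θ₂ − θ₁ = +38.3°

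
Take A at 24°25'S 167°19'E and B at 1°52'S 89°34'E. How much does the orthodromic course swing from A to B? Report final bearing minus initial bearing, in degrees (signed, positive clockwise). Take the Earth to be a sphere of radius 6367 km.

At departure: θ₁ = atan2(sin Δλ cos φ₂, cos φ₁ sin φ₂ − sin φ₁ cos φ₂ cos Δλ) = 273.40°
At arrival: θ₂ = atan2(sin Δλ cos φ₁, −cos φ₂ sin φ₁ + sin φ₂ cos φ₁ cos Δλ) = 294.57°
Δθ = θ₂ − θ₁ = +21.2°

+21.2°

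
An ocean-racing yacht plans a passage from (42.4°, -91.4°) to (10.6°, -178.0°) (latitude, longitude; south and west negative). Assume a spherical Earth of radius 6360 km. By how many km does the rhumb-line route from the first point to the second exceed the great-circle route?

Great circle: cos σ = sin φ₁ sin φ₂ + cos φ₁ cos φ₂ cos Δλ,  σ = 1.4029 rad → d_gc = 8922.6 km
Rhumb line: Δψ = -0.6325, q = Δφ/Δψ = 0.8775, d_rh = R√(Δφ²+q²Δλ²) = 9143.7 km
Excess = 9143.7 − 8922.6 = 221.1 ≈ 221 km

221 km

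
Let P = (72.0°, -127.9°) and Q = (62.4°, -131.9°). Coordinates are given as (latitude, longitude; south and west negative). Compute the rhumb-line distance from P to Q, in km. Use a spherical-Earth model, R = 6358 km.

1079 km

Δψ = ln[tan(π/4+φ₂/2)/tan(π/4+φ₁/2)] = -0.4388;  Δφ = -0.1676 rad,  Δλ = -0.0698 rad
q = Δφ/Δψ = 0.3819
d = R·√(Δφ² + q²Δλ²) = 6358·0.16966 = 1079 km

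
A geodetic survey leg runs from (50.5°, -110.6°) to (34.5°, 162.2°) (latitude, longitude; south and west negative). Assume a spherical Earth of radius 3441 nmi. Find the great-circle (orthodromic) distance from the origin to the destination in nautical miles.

3750 nmi

Haversine: a = sin²(Δφ/2)+cos φ₁ cos φ₂ sin²(Δλ/2) = 0.26867;  σ = 2·atan2(√a,√(1−a))
σ = 62.441° → d = Rσ = 3441·1.08980 = 3750 nmi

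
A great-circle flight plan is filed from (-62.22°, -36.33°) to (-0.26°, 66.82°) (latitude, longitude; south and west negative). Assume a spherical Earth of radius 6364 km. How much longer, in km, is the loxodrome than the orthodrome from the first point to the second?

Great circle: cos σ = sin φ₁ sin φ₂ + cos φ₁ cos φ₂ cos Δλ,  σ = 1.6730 rad → d_gc = 10646.9 km
Rhumb line: Δψ = +1.3927, q = Δφ/Δψ = 0.7765, d_rh = R√(Δφ²+q²Δλ²) = 11247.7 km
Excess = 11247.7 − 10646.9 = 600.8 ≈ 601 km

601 km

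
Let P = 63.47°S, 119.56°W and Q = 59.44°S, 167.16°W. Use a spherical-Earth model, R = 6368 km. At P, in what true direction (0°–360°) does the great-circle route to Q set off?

258.3°

N = sin Δλ·cos φ₂ = -0.3755;  D = cos φ₁ sin φ₂ − sin φ₁ cos φ₂ cos Δλ = -0.0779
initial course = atan2(N, D) = 258.28°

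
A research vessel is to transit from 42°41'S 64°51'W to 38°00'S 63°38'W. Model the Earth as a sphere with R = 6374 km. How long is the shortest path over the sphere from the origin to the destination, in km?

cos σ = sin φ₁ sin φ₂ + cos φ₁ cos φ₂ cos Δλ
      = sin(-42.68°)sin(-38.00°) + cos(-42.68°)cos(-38.00°)cos(1.22°) = 0.9965
σ = 4.774° → d = Rσ = 6374·0.08332 = 531 km

531 km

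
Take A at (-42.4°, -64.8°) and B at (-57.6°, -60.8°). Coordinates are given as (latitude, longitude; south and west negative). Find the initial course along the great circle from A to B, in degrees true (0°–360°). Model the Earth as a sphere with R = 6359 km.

N = sin Δλ·cos φ₂ = +0.0374;  D = cos φ₁ sin φ₂ − sin φ₁ cos φ₂ cos Δλ = -0.2631
initial course = atan2(N, D) = 171.91°

171.9°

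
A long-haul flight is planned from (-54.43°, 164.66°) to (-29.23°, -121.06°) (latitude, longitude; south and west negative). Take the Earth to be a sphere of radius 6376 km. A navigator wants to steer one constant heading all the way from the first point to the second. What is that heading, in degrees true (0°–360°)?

65.0°

Meridional parts: M(φ₁)=-1.1370, M(φ₂)=-0.5338 → ΔM = +0.6032;  Δλ = +1.2964 rad
tan C = Δλ / ΔM = +2.1494 → C = 65.05°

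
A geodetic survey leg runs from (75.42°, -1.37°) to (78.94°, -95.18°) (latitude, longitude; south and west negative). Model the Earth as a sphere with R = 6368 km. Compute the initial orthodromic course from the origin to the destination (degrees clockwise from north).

323.6°

N = sin Δλ·cos φ₂ = -0.1914;  D = cos φ₁ sin φ₂ − sin φ₁ cos φ₂ cos Δλ = +0.2594
initial course = atan2(N, D) = 323.58°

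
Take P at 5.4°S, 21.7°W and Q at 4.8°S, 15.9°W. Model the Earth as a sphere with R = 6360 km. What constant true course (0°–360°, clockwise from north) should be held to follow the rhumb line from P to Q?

Meridional parts: M(φ₁)=-0.0944, M(φ₂)=-0.0839 → ΔM = +0.0105;  Δλ = +0.1012 rad
tan C = Δλ / ΔM = +9.6284 → C = 84.07°

84.1°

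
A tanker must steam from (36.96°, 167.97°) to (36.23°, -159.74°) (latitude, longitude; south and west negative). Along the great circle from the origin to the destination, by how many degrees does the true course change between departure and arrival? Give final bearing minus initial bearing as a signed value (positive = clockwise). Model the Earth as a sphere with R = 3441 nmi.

+19.6°

At departure: θ₁ = atan2(sin Δλ cos φ₂, cos φ₁ sin φ₂ − sin φ₁ cos φ₂ cos Δλ) = 81.78°
At arrival: θ₂ = atan2(sin Δλ cos φ₁, −cos φ₂ sin φ₁ + sin φ₂ cos φ₁ cos Δλ) = 101.36°
Δθ = θ₂ − θ₁ = +19.6°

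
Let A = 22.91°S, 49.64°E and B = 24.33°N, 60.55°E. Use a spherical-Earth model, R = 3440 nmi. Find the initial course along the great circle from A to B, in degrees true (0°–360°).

θ = atan2( sin Δλ·cos φ₂ ,  cos φ₁ sin φ₂ − sin φ₁ cos φ₂ cos Δλ )
  = atan2(+0.1725, +0.7278) = 13.33°

13.3°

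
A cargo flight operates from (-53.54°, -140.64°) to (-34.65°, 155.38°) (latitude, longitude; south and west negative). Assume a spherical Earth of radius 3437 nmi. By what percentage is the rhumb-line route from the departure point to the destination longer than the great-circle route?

Great circle: σ = 0.8342 rad → d_gc = Rσ = 2867.3 nmi
Rhumb: Δφ = +0.3297, Δλ = -1.1167, Δψ = +0.4652, q = Δφ/Δψ = 0.7087 → d_rh = R√(Δφ²+q²Δλ²) = 2946.6 nmi
Excess = (2946.6 − 2867.3) / 2867.3 = 79.3 / 2867.3 = 2.77% ≈ 2.8%

2.8%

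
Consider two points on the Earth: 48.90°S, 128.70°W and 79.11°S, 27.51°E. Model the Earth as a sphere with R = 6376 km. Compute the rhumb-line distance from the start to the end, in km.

Rhumb course C = atan2(Δλ, Δψ) with Δψ = ln[tan(π/4+φ₂/2)/tan(π/4+φ₁/2)] = -1.3694, Δλ = +2.7264 → C = 116.67°
d = R·|Δφ| / |cos C| = 6376·0.52726 / 0.44883 = 7490 km

7490 km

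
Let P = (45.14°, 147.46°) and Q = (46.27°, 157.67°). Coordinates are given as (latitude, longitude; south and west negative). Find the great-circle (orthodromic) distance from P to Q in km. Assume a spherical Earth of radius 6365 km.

cos σ = sin φ₁ sin φ₂ + cos φ₁ cos φ₂ cos Δλ
      = sin(45.14°)sin(46.27°) + cos(45.14°)cos(46.27°)cos(10.21°) = 0.9921
σ = 7.214° → d = Rσ = 6365·0.12591 = 801 km

801 km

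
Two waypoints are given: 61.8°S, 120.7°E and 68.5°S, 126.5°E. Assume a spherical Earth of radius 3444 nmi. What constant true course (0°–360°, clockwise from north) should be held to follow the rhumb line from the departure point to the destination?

160.1°

Δψ = ln[tan(π/4+φ₂/2)/tan(π/4+φ₁/2)] = -0.2799
Δλ = +0.1012 rad (taken the short way round)
course = atan2(Δλ, Δψ) = 160.12°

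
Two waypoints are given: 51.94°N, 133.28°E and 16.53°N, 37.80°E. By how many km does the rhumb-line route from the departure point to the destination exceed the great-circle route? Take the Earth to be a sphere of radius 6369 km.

433 km

Great circle: cos σ = sin φ₁ sin φ₂ + cos φ₁ cos φ₂ cos Δλ,  σ = 1.4024 rad → d_gc = 8932.0 km
Rhumb line: Δψ = -0.7719, q = Δφ/Δψ = 0.8007, d_rh = R√(Δφ²+q²Δλ²) = 9365.4 km
Excess = 9365.4 − 8932.0 = 433.4 ≈ 433 km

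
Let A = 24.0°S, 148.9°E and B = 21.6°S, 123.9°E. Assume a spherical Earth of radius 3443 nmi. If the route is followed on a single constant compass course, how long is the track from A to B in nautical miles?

1392 nmi

Δψ = ln[tan(π/4+φ₂/2)/tan(π/4+φ₁/2)] = +0.0454;  Δφ = +0.0419 rad,  Δλ = -0.4363 rad
q = Δφ/Δψ = 0.9218
d = R·√(Δφ² + q²Δλ²) = 3443·0.40437 = 1392 nmi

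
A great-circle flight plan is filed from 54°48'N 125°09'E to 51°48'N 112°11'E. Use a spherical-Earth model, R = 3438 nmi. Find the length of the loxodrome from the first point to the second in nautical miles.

Δψ = ln[tan(π/4+φ₂/2)/tan(π/4+φ₁/2)] = -0.0877;  Δφ = -0.0524 rad,  Δλ = -0.2263 rad
q = Δφ/Δψ = 0.5973
d = R·√(Δφ² + q²Δλ²) = 3438·0.14496 = 498 nmi

498 nmi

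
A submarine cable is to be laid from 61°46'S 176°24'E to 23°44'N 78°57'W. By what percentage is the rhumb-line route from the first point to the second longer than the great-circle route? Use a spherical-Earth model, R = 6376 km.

3.3%

Great circle: σ = 2.0534 rad → d_gc = Rσ = 13092.7 km
Rhumb: Δφ = +1.4923, Δλ = +1.8265, Δψ = +1.8069, q = Δφ/Δψ = 0.8258 → d_rh = R√(Δφ²+q²Δλ²) = 13528.7 km
Excess = (13528.7 − 13092.7) / 13092.7 = 436.0 / 13092.7 = 3.33% ≈ 3.3%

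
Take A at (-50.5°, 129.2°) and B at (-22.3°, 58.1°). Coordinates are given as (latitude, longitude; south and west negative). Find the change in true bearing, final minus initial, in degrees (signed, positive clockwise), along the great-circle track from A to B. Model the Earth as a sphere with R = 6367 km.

At departure: θ₁ = atan2(sin Δλ cos φ₂, cos φ₁ sin φ₂ − sin φ₁ cos φ₂ cos Δλ) = 269.34°
At arrival: θ₂ = atan2(sin Δλ cos φ₁, −cos φ₂ sin φ₁ + sin φ₂ cos φ₁ cos Δλ) = 316.57°
Δθ = θ₂ − θ₁ = +47.2°

+47.2°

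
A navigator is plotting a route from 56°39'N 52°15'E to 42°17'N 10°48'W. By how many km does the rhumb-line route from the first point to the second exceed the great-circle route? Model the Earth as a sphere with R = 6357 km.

146 km

Great circle: cos σ = sin φ₁ sin φ₂ + cos φ₁ cos φ₂ cos Δλ,  σ = 0.7283 rad → d_gc = 4629.5 km
Rhumb line: Δψ = -0.3897, q = Δφ/Δψ = 0.6435, d_rh = R√(Δφ²+q²Δλ²) = 4775.3 km
Excess = 4775.3 − 4629.5 = 145.8 ≈ 146 km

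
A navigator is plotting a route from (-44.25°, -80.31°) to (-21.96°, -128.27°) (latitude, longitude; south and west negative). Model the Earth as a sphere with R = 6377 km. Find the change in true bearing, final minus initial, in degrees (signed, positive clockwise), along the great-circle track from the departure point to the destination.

Initial bearing θ₁ = atan2(sin Δλ cos φ₂, cos φ₁ sin φ₂ − sin φ₁ cos φ₂ cos Δλ) = 283.51°
Final bearing θ₂ = (initial bearing from the destination back to the start) + 180° = 311.33°
Δθ = θ₂ − θ₁ = +27.8°

+27.8°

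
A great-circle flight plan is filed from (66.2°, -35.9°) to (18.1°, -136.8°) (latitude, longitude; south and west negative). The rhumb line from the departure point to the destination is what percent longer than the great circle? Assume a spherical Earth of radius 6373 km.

Great circle: σ = 1.3575 rad → d_gc = Rσ = 8651.1 km
Rhumb: Δφ = -0.8395, Δλ = -1.7610, Δψ = -1.2359, q = Δφ/Δψ = 0.6793 → d_rh = R√(Δφ²+q²Δλ²) = 9313.6 km
Excess = (9313.6 − 8651.1) / 8651.1 = 662.5 / 8651.1 = 7.66% ≈ 7.7%

7.7%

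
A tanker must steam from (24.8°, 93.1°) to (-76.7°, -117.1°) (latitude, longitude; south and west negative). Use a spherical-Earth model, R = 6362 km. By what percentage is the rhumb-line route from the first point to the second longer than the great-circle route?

14.3%

Great circle: σ = 2.2002 rad → d_gc = Rσ = 13997.9 km
Rhumb: Δφ = -1.7715, Δλ = +2.6145, Δψ = -2.5961, q = Δφ/Δψ = 0.6824 → d_rh = R√(Δφ²+q²Δλ²) = 15995.2 km
Excess = (15995.2 − 13997.9) / 13997.9 = 1997.3 / 13997.9 = 14.27% ≈ 14.3%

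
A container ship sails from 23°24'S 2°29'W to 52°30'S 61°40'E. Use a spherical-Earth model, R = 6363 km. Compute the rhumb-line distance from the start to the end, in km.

Rhumb course C = atan2(Δλ, Δψ) with Δψ = ln[tan(π/4+φ₂/2)/tan(π/4+φ₁/2)] = -0.6602, Δλ = +1.1196 → C = 120.52°
d = R·|Δφ| / |cos C| = 6363·0.50789 / 0.50791 = 6363 km

6363 km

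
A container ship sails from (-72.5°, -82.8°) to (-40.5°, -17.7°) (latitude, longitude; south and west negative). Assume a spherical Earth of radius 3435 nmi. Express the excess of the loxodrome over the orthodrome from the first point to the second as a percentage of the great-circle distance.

4.0%

Great circle: σ = 0.7732 rad → d_gc = Rσ = 2656.0 nmi
Rhumb: Δφ = +0.5585, Δλ = +1.1362, Δψ = +1.0970, q = Δφ/Δψ = 0.5091 → d_rh = R√(Δφ²+q²Δλ²) = 2762.0 nmi
Excess = (2762.0 − 2656.0) / 2656.0 = 106.0 / 2656.0 = 3.99% ≈ 4.0%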